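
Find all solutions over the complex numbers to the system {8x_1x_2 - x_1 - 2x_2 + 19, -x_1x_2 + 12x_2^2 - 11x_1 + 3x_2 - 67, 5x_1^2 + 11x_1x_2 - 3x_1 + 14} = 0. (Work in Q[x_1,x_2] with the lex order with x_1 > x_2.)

{(-1, 2)}

Compute a lex Gröbner basis by Buchberger's algorithm.
f_1 = 8x_1x_2 - x_1 - 2x_2 + 19, LT = x_1x_2.
f_2 = -x_1x_2 - 11x_1 + 12x_2^2 + 3x_2 - 67, LT = x_1x_2.
f_3 = 5x_1^2 + 11x_1x_2 - 3x_1 + 14, LT = x_1^2.

S(f_1,f_2): lcm = x_1x_2. S = -89/8x_1 + 12x_2^2 + 11/4x_2 - 517/8.
  leading term x_1: no divisor's leading term divides it; move -89/8x_1 to the remainder.
  leading term x_2^2: no divisor's leading term divides it; move 12x_2^2 to the remainder.
  leading term x_2: no divisor's leading term divides it; move 11/4x_2 to the remainder.
  leading term 1: no divisor's leading term divides it; move -517/8 to the remainder.
  remainder -89/8x_1 + 12x_2^2 + 11/4x_2 - 517/8 ≠ 0; add h_4 = -89/8x_1 + 12x_2^2 + 11/4x_2 - 517/8 to the basis.

S(f_1,f_3): lcm = x_1^2x_2. S = -1/8x_1^2 - 11/5x_1x_2^2 + 7/20x_1x_2 + 19/8x_1 - 14/5x_2.
  leading term x_1^2: subtract (-1/40)·f_3 from -1/8x_1^2 - 11/5x_1x_2^2 + 7/20x_1x_2 + 19/8x_1 - 14/5x_2 → -11/5x_1x_2^2 + 5/8x_1x_2 + 23/10x_1 - 14/5x_2 + 7/20
  leading term x_1x_2^2: subtract (-11/40x_2)·f_1 from -11/5x_1x_2^2 + 5/8x_1x_2 + 23/10x_1 - 14/5x_2 + 7/20 → 7/20x_1x_2 + 23/10x_1 - 11/20x_2^2 + 97/40x_2 + 7/20
  leading term x_1x_2: subtract (7/160)·f_1 from 7/20x_1x_2 + 23/10x_1 - 11/20x_2^2 + 97/40x_2 + 7/20 → 75/32x_1 - 11/20x_2^2 + 201/80x_2 - 77/160
  leading term x_1: subtract (-75/356)·h_4 from 75/32x_1 - 11/20x_2^2 + 201/80x_2 - 77/160 → 3521/1780x_2^2 + 11007/3560x_2 - 25091/1780
  leading term x_2^2: no divisor's leading term divides it; move 3521/1780x_2^2 to the remainder.
  leading term x_2: no divisor's leading term divides it; move 11007/3560x_2 to the remainder.
  leading term 1: no divisor's leading term divides it; move -25091/1780 to the remainder.
  remainder 3521/1780x_2^2 + 11007/3560x_2 - 25091/1780 ≠ 0; add h_5 = 3521/1780x_2^2 + 11007/3560x_2 - 25091/1780 to the basis.

S(f_2,f_3): lcm = x_1^2x_2. S = 11x_1^2 - 71/5x_1x_2^2 - 12/5x_1x_2 + 67x_1 - 14/5x_2.
  leading term x_1^2: subtract (11/5)·f_3 from 11x_1^2 - 71/5x_1x_2^2 - 12/5x_1x_2 + 67x_1 - 14/5x_2 → -71/5x_1x_2^2 - 133/5x_1x_2 + 368/5x_1 - 14/5x_2 - 154/5
  leading term x_1x_2^2: subtract (-71/40x_2)·f_1 from -71/5x_1x_2^2 - 133/5x_1x_2 + 368/5x_1 - 14/5x_2 - 154/5 → -227/8x_1x_2 + 368/5x_1 - 71/20x_2^2 + 1237/40x_2 - 154/5
  leading term x_1x_2: subtract (-227/64)·f_1 from -227/8x_1x_2 + 368/5x_1 - 71/20x_2^2 + 1237/40x_2 - 154/5 → 22417/320x_1 - 71/20x_2^2 + 3813/160x_2 + 11709/320
  leading term x_1: subtract (-22417/3560)·h_4 from 22417/320x_1 - 71/20x_2^2 + 3813/160x_2 + 11709/320 → 128183/1780x_2^2 + 73243/1780x_2 - 329609/890
  leading term x_2^2: subtract (128183/3521)·h_5 from 128183/1780x_2^2 + 73243/1780x_2 - 329609/890 → -2011535/28168x_2 + 2011535/14084
  leading term x_2: no divisor's leading term divides it; move -2011535/28168x_2 to the remainder.
  leading term 1: no divisor's leading term divides it; move 2011535/14084 to the remainder.
  remainder -2011535/28168x_2 + 2011535/14084 ≠ 0; add h_6 = -2011535/28168x_2 + 2011535/14084 to the basis.

The other S-polynomials (S(f_1,h_4), S(f_2,h_4), S(f_3,h_4), S(f_1,h_5), S(f_2,h_5), S(f_3,h_5), S(h_4,h_5), S(f_1,h_6), S(f_2,h_6), S(f_3,h_6), S(h_4,h_6), S(h_5,h_6)) all reduce to 0 modulo the current basis, so we have a Gröbner basis.
Inter-reduce: drop elements whose leading term is divisible by another's, tail-reduce, and make monic.
Reduced Gröbner basis: {x_1 + 1, x_2 - 2}.

The lex basis is triangular: the last element involves only x_2. Solving x_2 - 2 = 0 gives x_2 ∈ {2}; substituting each value into the earlier elements determines the remaining variables.
  x_2 = 2: the earlier basis element becomes x_1 + 1 = 0, giving x_1 = -1 — point (-1, 2).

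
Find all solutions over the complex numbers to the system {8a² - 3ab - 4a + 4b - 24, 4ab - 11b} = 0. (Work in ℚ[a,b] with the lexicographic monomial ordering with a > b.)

{(-3/2, 0), (2, 0), (11/4, 6)}

Compute a lex Gröbner basis by Buchberger's algorithm.
f_1 = 8a² - 3ab - 4a + 4b - 24, LT = a².
f_2 = 4ab - 11b, LT = ab.

S(f_1,f_2): lcm = a²b. S = -⅜ab² + 9/4ab + ½b² - 3b.
  leading term ab²: subtract (-3/32b)·f_2 from -⅜ab² + 9/4ab + ½b² - 3b → 9/4ab - 17/32b² - 3b
  leading term ab: subtract (9/16)·f_2 from 9/4ab - 17/32b² - 3b → -17/32b² + 51/16b
  leading term b²: no divisor's leading term divides it; move -17/32b² to the remainder.
  leading term b: no divisor's leading term divides it; move 51/16b to the remainder.
  remainder -17/32b² + 51/16b ≠ 0; add h_3 = -17/32b² + 51/16b to the basis.

S(f_1,h_3): leading monomials are coprime, so the S-polynomial reduces to 0 (Buchberger's first criterion).
S(f_2,h_3): lcm = ab². S = 6ab - 11/4b².
  leading term ab: subtract (3/2)·f_2 from 6ab - 11/4b² → -11/4b² + 33/2b
  leading term b²: subtract (88/17)·h_3 from -11/4b² + 33/2b → 0
  remainder 0.

Every S-polynomial of the final basis reduces to 0, so we have a Gröbner basis.
Inter-reduce: drop elements whose leading term is divisible by another's, tail-reduce, and make monic.
Reduced Gröbner basis: {a² - ½a - 17/32b - 3, ab - 11/4b, b² - 6b}.

The lex basis is triangular: the last element involves only b. Solving b² - 6b = 0 gives b ∈ {0, 6}; substituting each value into the earlier elements determines the remaining variables.
  b = 0: the earlier basis element becomes a² - ½a - 3 = 0, giving a = -3/2, 2 — points (-3/2, 0), (2, 0).
  b = 6: the earlier basis elements become a² - ½a - 99/16 = 0; 6a - 33/2 = 0, giving a = 11/4 — point (11/4, 6).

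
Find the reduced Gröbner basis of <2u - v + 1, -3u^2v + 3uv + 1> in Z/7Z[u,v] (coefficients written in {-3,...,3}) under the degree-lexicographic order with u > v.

f_1 = 2u - v + 1, LT = u.
f_2 = -3u^2v + 3uv + 1, LT = u^2v.

S(f_1,f_2): lcm = u^2v. S = 3uv^2 - 2uv - 2.
  leading term uv^2: subtract (-2v^2)·f_1 from 3uv^2 - 2uv - 2 → -2v^3 - 2uv + 2v^2 - 2
  leading term v^3: no divisor's leading term divides it; move -2v^3 to the remainder.
  leading term uv: subtract (-v)·f_1 from -2uv + 2v^2 - 2 → v^2 + v - 2
  leading term v^2: no divisor's leading term divides it; move v^2 to the remainder.
  leading term v: no divisor's leading term divides it; move v to the remainder.
  leading term 1: no divisor's leading term divides it; move -2 to the remainder.
  remainder -2v^3 + v^2 + v - 2 ≠ 0; add g_3 = -2v^3 + v^2 + v - 2 to the basis.

The other S-polynomials (S(f_1,g_3), S(f_2,g_3)) all reduce to 0 modulo the current basis, so we have a Gröbner basis.
Inter-reduce: drop elements whose leading term is divisible by another's, tail-reduce, and make monic.

G = {v^3 + 3v^2 + 3v + 1, u + 3v - 3}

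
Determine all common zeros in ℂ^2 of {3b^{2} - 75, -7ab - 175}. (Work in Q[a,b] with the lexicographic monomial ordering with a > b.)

{(5, -5), (-5, 5)}

Compute a lex Gröbner basis by Buchberger's algorithm.
f_1 = 3b^{2} - 75, LT = b^{2}.
f_2 = -7ab - 175, LT = ab.

S(f_1,f_2): lcm = ab^{2}. S = -25a - 25b.
  leading term a: no divisor's leading term divides it; move -25a to the remainder.
  leading term b: no divisor's leading term divides it; move -25b to the remainder.
  remainder -25a - 25b ≠ 0; add h_3 = -25a - 25b to the basis.

The other S-polynomials (S(f_1,h_3), S(f_2,h_3)) all reduce to 0 modulo the current basis, so we have a Gröbner basis.
Inter-reduce: drop elements whose leading term is divisible by another's, tail-reduce, and make monic.
Reduced Gröbner basis: {a + b, b^{2} - 25}.

Elimination: the polynomial b^{2} - 25 lies in the elimination ideal for b, so b ∈ {-5, 5}. For each such b, the remaining basis elements (now univariate) give the rest of the solution.
  b = -5: the earlier basis element becomes a - 5 = 0, giving a = 5 — point (5, -5).
  b = 5: the earlier basis element becomes a + 5 = 0, giving a = -5 — point (-5, 5).
Substituting each solution back into the original system confirms all equations vanish.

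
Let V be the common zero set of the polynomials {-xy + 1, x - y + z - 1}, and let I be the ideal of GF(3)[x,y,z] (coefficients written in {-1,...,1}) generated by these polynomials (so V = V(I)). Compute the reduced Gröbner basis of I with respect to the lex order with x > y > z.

G = {x - y + z - 1, y^2 - yz + y - 1}

The reduced Gröbner basis is the canonical form of the ideal for this ordering.

f_1 = -xy + 1, LT = xy.
f_2 = x - y + z - 1, LT = x.

S(f_1,f_2): lcm = xy. S = y^2 - yz + y - 1.
  leading term y^2: no divisor's leading term divides it; move y^2 to the remainder.
  leading term yz: no divisor's leading term divides it; move -yz to the remainder.
  leading term y: no divisor's leading term divides it; move y to the remainder.
  leading term 1: no divisor's leading term divides it; move -1 to the remainder.
  remainder y^2 - yz + y - 1 ≠ 0; add g_3 = y^2 - yz + y - 1 to the basis.

The other S-polynomials (S(f_1,g_3), S(f_2,g_3)) all reduce to 0 modulo the current basis, so we have a Gröbner basis.
Inter-reduce: drop elements whose leading term is divisible by another's, tail-reduce, and make monic.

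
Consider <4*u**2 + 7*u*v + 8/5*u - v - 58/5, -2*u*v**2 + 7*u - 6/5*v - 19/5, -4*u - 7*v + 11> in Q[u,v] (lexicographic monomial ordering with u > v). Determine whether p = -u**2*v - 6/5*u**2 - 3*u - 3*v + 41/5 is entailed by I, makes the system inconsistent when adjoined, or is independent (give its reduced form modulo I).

-u**2*v - 6/5*u**2 - 3*u - 3*v + 41/5 lies in I (it reduces to 0).

First compute the reduced Gröbner basis of I by Buchberger's algorithm.
f_1 = 4*u**2 + 7*u*v + 8/5*u - v - 58/5, LT = u**2.
f_2 = -2*u*v**2 + 7*u - 6/5*v - 19/5, LT = u*v**2.
f_3 = -4*u - 7*v + 11, LT = u.

S(f_1,f_2): lcm = u**2*v**2. S = 7/2*u**2 + 7/4*u*v**3 + 2/5*u*v**2 - 3/5*u*v - 19/10*u - 1/4*v**3 - 29/10*v**2.
  leading term u**2: subtract (7/8)·f_1 from 7/2*u**2 + 7/4*u*v**3 + 2/5*u*v**2 - 3/5*u*v - 19/10*u - 1/4*v**3 - 29/10*v**2 → 7/4*u*v**3 + 2/5*u*v**2 - 269/40*u*v - 33/10*u - 1/4*v**3 - 29/10*v**2 + 7/8*v + 203/20
  leading term u*v**3: subtract (-7/8*v)·f_2 from 7/4*u*v**3 + 2/5*u*v**2 - 269/40*u*v - 33/10*u - 1/4*v**3 - 29/10*v**2 + 7/8*v + 203/20 → 2/5*u*v**2 - 3/5*u*v - 33/10*u - 1/4*v**3 - 79/20*v**2 - 49/20*v + 203/20
  leading term u*v**2: subtract (-1/5)·f_2 from 2/5*u*v**2 - 3/5*u*v - 33/10*u - 1/4*v**3 - 79/20*v**2 - 49/20*v + 203/20 → -3/5*u*v - 19/10*u - 1/4*v**3 - 79/20*v**2 - 269/100*v + 939/100
  leading term u*v: subtract (3/20*v)·f_3 from -3/5*u*v - 19/10*u - 1/4*v**3 - 79/20*v**2 - 269/100*v + 939/100 → -19/10*u - 1/4*v**3 - 29/10*v**2 - 217/50*v + 939/100
  leading term u: subtract (19/40)·f_3 from -19/10*u - 1/4*v**3 - 29/10*v**2 - 217/50*v + 939/100 → -1/4*v**3 - 29/10*v**2 - 203/200*v + 833/200
  leading term v**3: no divisor's leading term divides it; move -1/4*v**3 to the remainder.
  leading term v**2: no divisor's leading term divides it; move -29/10*v**2 to the remainder.
  leading term v: no divisor's leading term divides it; move -203/200*v to the remainder.
  leading term 1: no divisor's leading term divides it; move 833/200 to the remainder.
  remainder -1/4*v**3 - 29/10*v**2 - 203/200*v + 833/200 ≠ 0; add h_4 = -1/4*v**3 - 29/10*v**2 - 203/200*v + 833/200 to the basis.

S(f_1,f_3): lcm = u**2. S = 63/20*u - 1/4*v - 29/10.
  leading term u: subtract (-63/80)·f_3 from 63/20*u - 1/4*v - 29/10 → -461/80*v + 461/80
  leading term v: no divisor's leading term divides it; move -461/80*v to the remainder.
  leading term 1: no divisor's leading term divides it; move 461/80 to the remainder.
  remainder -461/80*v + 461/80 ≠ 0; add h_5 = -461/80*v + 461/80 to the basis.

The other S-polynomials (S(f_2,f_3), S(f_1,h_4), S(f_2,h_4), S(f_3,h_4), S(f_1,h_5), S(f_2,h_5), S(f_3,h_5), S(h_4,h_5)) all reduce to 0 modulo the current basis, so we have a Gröbner basis.
Inter-reduce: drop elements whose leading term is divisible by another's, tail-reduce, and make monic.
Reduced Gröbner basis: {u - 1, v - 1}.
Label its elements g_1 = u - 1, g_2 = v - 1.

Reduce p = -u**2*v - 6/5*u**2 - 3*u - 3*v + 41/5 modulo G:
  leading term u**2*v: subtract (-u*v)·g_1 from -u**2*v - 6/5*u**2 - 3*u - 3*v + 41/5 → -6/5*u**2 - u*v - 3*u - 3*v + 41/5
  leading term u**2: subtract (-6/5*u)·g_1 from -6/5*u**2 - u*v - 3*u - 3*v + 41/5 → -u*v - 21/5*u - 3*v + 41/5
  leading term u*v: subtract (-v)·g_1 from -u*v - 21/5*u - 3*v + 41/5 → -21/5*u - 4*v + 41/5
  leading term u: subtract (-21/5)·g_1 from -21/5*u - 4*v + 41/5 → -4*v + 4
  leading term v: subtract (-4)·g_2 from -4*v + 4 → 0
  normal form = 0.
Since the normal form is 0, p ∈ I.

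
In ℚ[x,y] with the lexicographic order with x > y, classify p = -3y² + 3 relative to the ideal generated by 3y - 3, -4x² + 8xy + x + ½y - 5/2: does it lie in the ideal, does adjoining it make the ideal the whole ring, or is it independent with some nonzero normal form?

First compute the reduced Gröbner basis of I by Buchberger's algorithm.
f_1 = 3y - 3, LT = y.
f_2 = -4x² + 8xy + x + ½y - 5/2, LT = x².

The S-polynomials (S(f_1,f_2)) all reduce to 0 modulo the current basis, so we have a Gröbner basis.
Inter-reduce: drop elements whose leading term is divisible by another's, tail-reduce, and make monic.
Reduced Gröbner basis: {x² - 9/4x + ½, y - 1}.
Label its elements g_1 = x² - 9/4x + ½, g_2 = y - 1.

Reduce p = -3y² + 3 modulo G:
  leading term y²: subtract (-3y)·g_2 from -3y² + 3 → -3y + 3
  leading term y: subtract (-3)·g_2 from -3y + 3 → 0
  normal form = 0.
Since the normal form is 0, p ∈ I.

-3y² + 3 lies in I (it reduces to 0).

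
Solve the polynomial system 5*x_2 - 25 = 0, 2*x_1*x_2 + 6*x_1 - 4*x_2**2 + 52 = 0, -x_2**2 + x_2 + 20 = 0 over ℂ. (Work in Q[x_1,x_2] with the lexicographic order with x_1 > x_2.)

Compute a lex Gröbner basis by Buchberger's algorithm.
f_1 = 5*x_2 - 25, LT = x_2.
f_2 = 2*x_1*x_2 + 6*x_1 - 4*x_2**2 + 52, LT = x_1*x_2.
f_3 = -x_2**2 + x_2 + 20, LT = x_2**2.

S(f_1,f_2): lcm = x_1*x_2. S = -8*x_1 + 2*x_2**2 - 26.
  leading term x_1: no divisor's leading term divides it; move -8*x_1 to the remainder.
  leading term x_2**2: subtract (2/5*x_2)·f_1 from 2*x_2**2 - 26 → 10*x_2 - 26
  leading term x_2: subtract (2)·f_1 from 10*x_2 - 26 → 24
  leading term 1: no divisor's leading term divides it; move 24 to the remainder.
  remainder -8*x_1 + 24 ≠ 0; add h_4 = -8*x_1 + 24 to the basis.

The other S-polynomials (S(f_1,f_3), S(f_2,f_3), S(f_1,h_4), S(f_2,h_4), S(f_3,h_4)) all reduce to 0 modulo the current basis, so we have a Gröbner basis.
Inter-reduce: drop elements whose leading term is divisible by another's, tail-reduce, and make monic.
Reduced Gröbner basis: {x_1 - 3, x_2 - 5}.

Since the basis is lex-ordered, x_2 - 5 is univariate in x_2. Its roots are {5}. Back-substituting each root into the other basis elements fixes the other coordinates.
  x_2 = 5: the earlier basis element becomes x_1 - 3 = 0, giving x_1 = 3 — point (3, 5).

{(3, 5)}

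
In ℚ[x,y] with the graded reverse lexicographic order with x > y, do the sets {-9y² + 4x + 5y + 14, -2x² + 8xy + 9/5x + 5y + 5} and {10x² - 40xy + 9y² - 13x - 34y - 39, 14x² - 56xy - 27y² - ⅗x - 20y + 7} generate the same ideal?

For a fixed monomial order, each ideal has a unique reduced Gröbner basis; comparing bases decides equality.
Buchberger on the first generating set:
f_1 = -9y² + 4x + 5y + 14, LT = y².
f_2 = -2x² + 8xy + 9/5x + 5y + 5, LT = x².

The S-polynomials (S(f_1,f_2)) all reduce to 0 modulo the current basis, so we have a Gröbner basis.
Inter-reduce: drop elements whose leading term is divisible by another's, tail-reduce, and make monic.
Reduced Gröbner basis: {x² - 4xy - 9/10x - 5/2y - 5/2, y² - 4/9x - 5/9y - 14/9}.

Buchberger on the second generating set:
h_1 = 10x² - 40xy + 9y² - 13x - 34y - 39, LT = x².
h_2 = 14x² - 56xy - 27y² - ⅗x - 20y + 7, LT = x².

S(h_1,h_2): lcm = x². S = 99/35y² - 44/35x - 69/35y - 22/5.
  reduce S modulo (h_1, h_2):
  remainder 99/35y² - 44/35x - 69/35y - 22/5 ≠ 0; add k_3 = 99/35y² - 44/35x - 69/35y - 22/5 to the basis.

The other S-polynomials (S(h_1,k_3), S(h_2,k_3)) all reduce to 0 modulo the current basis, so we have a Gröbner basis.
Inter-reduce: drop elements whose leading term is divisible by another's, tail-reduce, and make monic.
Reduced Gröbner basis: {x² - 4xy - 9/10x - 61/22y - 5/2, y² - 4/9x - 23/33y - 14/9}.

The bases are distinct; the ideals are different.

No, the ideals differ.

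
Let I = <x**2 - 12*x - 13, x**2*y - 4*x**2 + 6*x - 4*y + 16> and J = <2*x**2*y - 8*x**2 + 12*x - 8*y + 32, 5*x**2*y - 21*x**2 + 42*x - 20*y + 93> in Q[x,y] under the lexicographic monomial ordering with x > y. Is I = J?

Since reduced Gröbner bases are canonical representatives of ideals under a given ordering, it suffices to compute and compare them.
Buchberger on the first generating set:
f_1 = x**2 - 12*x - 13, LT = x**2.
f_2 = x**2*y - 4*x**2 + 6*x - 4*y + 16, LT = x**2*y.

S(f_1,f_2): lcm = x**2*y. S = 4*x**2 - 12*x*y - 6*x - 9*y - 16.
  leading term x**2: subtract (4)·f_1 from 4*x**2 - 12*x*y - 6*x - 9*y - 16 → -12*x*y + 42*x - 9*y + 36
  leading term x*y: no divisor's leading term divides it; move -12*x*y to the remainder.
  leading term x: no divisor's leading term divides it; move 42*x to the remainder.
  leading term y: no divisor's leading term divides it; move -9*y to the remainder.
  leading term 1: no divisor's leading term divides it; move 36 to the remainder.
  remainder -12*x*y + 42*x - 9*y + 36 ≠ 0; add g_3 = -12*x*y + 42*x - 9*y + 36 to the basis.

S(f_1,g_3): lcm = x**2*y. S = 7/2*x**2 - 51/4*x*y + 3*x - 13*y.
  leading term x**2: subtract (7/2)·f_1 from 7/2*x**2 - 51/4*x*y + 3*x - 13*y → -51/4*x*y + 45*x - 13*y + 91/2
  leading term x*y: subtract (17/16)·g_3 from -51/4*x*y + 45*x - 13*y + 91/2 → 3/8*x - 55/16*y + 29/4
  leading term x: no divisor's leading term divides it; move 3/8*x to the remainder.
  leading term y: no divisor's leading term divides it; move -55/16*y to the remainder.
  leading term 1: no divisor's leading term divides it; move 29/4 to the remainder.
  remainder 3/8*x - 55/16*y + 29/4 ≠ 0; add g_4 = 3/8*x - 55/16*y + 29/4 to the basis.

S(f_2,g_4): lcm = x**2*y. S = -4*x**2 + 55/6*x*y**2 - 58/3*x*y + 6*x - 4*y + 16.
  leading term x**2: subtract (-4)·f_1 from -4*x**2 + 55/6*x*y**2 - 58/3*x*y + 6*x - 4*y + 16 → 55/6*x*y**2 - 58/3*x*y - 42*x - 4*y - 36
  leading term x*y**2: subtract (-55/72*y)·g_3 from 55/6*x*y**2 - 58/3*x*y - 42*x - 4*y - 36 → 51/4*x*y - 42*x - 55/8*y**2 + 47/2*y - 36
  leading term x*y: subtract (-17/16)·g_3 from 51/4*x*y - 42*x - 55/8*y**2 + 47/2*y - 36 → 21/8*x - 55/8*y**2 + 223/16*y + 9/4
  leading term x: subtract (7)·g_4 from 21/8*x - 55/8*y**2 + 223/16*y + 9/4 → -55/8*y**2 + 38*y - 97/2
  leading term y**2: no divisor's leading term divides it; move -55/8*y**2 to the remainder.
  leading term y: no divisor's leading term divides it; move 38*y to the remainder.
  leading term 1: no divisor's leading term divides it; move -97/2 to the remainder.
  remainder -55/8*y**2 + 38*y - 97/2 ≠ 0; add g_5 = -55/8*y**2 + 38*y - 97/2 to the basis.

The other S-polynomials (S(f_2,g_3), S(f_1,g_4), S(g_3,g_4), S(f_1,g_5), S(f_2,g_5), S(g_3,g_5), S(g_4,g_5)) all reduce to 0 modulo the current basis, so we have a Gröbner basis.
Inter-reduce: drop elements whose leading term is divisible by another's, tail-reduce, and make monic.
Reduced Gröbner basis: {x - 55/6*y + 58/3, y**2 - 304/55*y + 388/55}.

Buchberger on the second generating set:
h_1 = 2*x**2*y - 8*x**2 + 12*x - 8*y + 32, LT = x**2*y.
h_2 = 5*x**2*y - 21*x**2 + 42*x - 20*y + 93, LT = x**2*y.

S(h_1,h_2): lcm = x**2*y. S = 1/5*x**2 - 12/5*x - 13/5.
  leading term x**2: no divisor's leading term divides it; move 1/5*x**2 to the remainder.
  leading term x: no divisor's leading term divides it; move -12/5*x to the remainder.
  leading term 1: no divisor's leading term divides it; move -13/5 to the remainder.
  remainder 1/5*x**2 - 12/5*x - 13/5 ≠ 0; add k_3 = 1/5*x**2 - 12/5*x - 13/5 to the basis.

S(h_1,k_3): lcm = x**2*y. S = -4*x**2 + 12*x*y + 6*x + 9*y + 16.
  leading term x**2: subtract (-20)·k_3 from -4*x**2 + 12*x*y + 6*x + 9*y + 16 → 12*x*y - 42*x + 9*y - 36
  leading term x*y: no divisor's leading term divides it; move 12*x*y to the remainder.
  leading term x: no divisor's leading term divides it; move -42*x to the remainder.
  leading term y: no divisor's leading term divides it; move 9*y to the remainder.
  leading term 1: no divisor's leading term divides it; move -36 to the remainder.
  remainder 12*x*y - 42*x + 9*y - 36 ≠ 0; add k_4 = 12*x*y - 42*x + 9*y - 36 to the basis.

S(h_1,k_4): lcm = x**2*y. S = -1/2*x**2 - 3/4*x*y + 9*x - 4*y + 16.
  leading term x**2: subtract (-5/2)·k_3 from -1/2*x**2 - 3/4*x*y + 9*x - 4*y + 16 → -3/4*x*y + 3*x - 4*y + 19/2
  leading term x*y: subtract (-1/16)·k_4 from -3/4*x*y + 3*x - 4*y + 19/2 → 3/8*x - 55/16*y + 29/4
  leading term x: no divisor's leading term divides it; move 3/8*x to the remainder.
  leading term y: no divisor's leading term divides it; move -55/16*y to the remainder.
  leading term 1: no divisor's leading term divides it; move 29/4 to the remainder.
  remainder 3/8*x - 55/16*y + 29/4 ≠ 0; add k_5 = 3/8*x - 55/16*y + 29/4 to the basis.

S(h_1,k_5): lcm = x**2*y. S = -4*x**2 + 55/6*x*y**2 - 58/3*x*y + 6*x - 4*y + 16.
  leading term x**2: subtract (-20)·k_3 from -4*x**2 + 55/6*x*y**2 - 58/3*x*y + 6*x - 4*y + 16 → 55/6*x*y**2 - 58/3*x*y - 42*x - 4*y - 36
  leading term x*y**2: subtract (55/72*y)·k_4 from 55/6*x*y**2 - 58/3*x*y - 42*x - 4*y - 36 → 51/4*x*y - 42*x - 55/8*y**2 + 47/2*y - 36
  leading term x*y: subtract (17/16)·k_4 from 51/4*x*y - 42*x - 55/8*y**2 + 47/2*y - 36 → 21/8*x - 55/8*y**2 + 223/16*y + 9/4
  leading term x: subtract (7)·k_5 from 21/8*x - 55/8*y**2 + 223/16*y + 9/4 → -55/8*y**2 + 38*y - 97/2
  leading term y**2: no divisor's leading term divides it; move -55/8*y**2 to the remainder.
  leading term y: no divisor's leading term divides it; move 38*y to the remainder.
  leading term 1: no divisor's leading term divides it; move -97/2 to the remainder.
  remainder -55/8*y**2 + 38*y - 97/2 ≠ 0; add k_6 = -55/8*y**2 + 38*y - 97/2 to the basis.

The other S-polynomials (S(h_2,k_3), S(h_2,k_4), S(k_3,k_4), S(h_2,k_5), S(k_3,k_5), S(k_4,k_5), S(h_1,k_6), S(h_2,k_6), S(k_3,k_6), S(k_4,k_6), S(k_5,k_6)) all reduce to 0 modulo the current basis, so we have a Gröbner basis.
Inter-reduce: drop elements whose leading term is divisible by another's, tail-reduce, and make monic.
Reduced Gröbner basis: {x - 55/6*y + 58/3, y**2 - 304/55*y + 388/55}.

Same reduced basis, so the two generating sets span the same ideal.

Yes, the ideals are equal.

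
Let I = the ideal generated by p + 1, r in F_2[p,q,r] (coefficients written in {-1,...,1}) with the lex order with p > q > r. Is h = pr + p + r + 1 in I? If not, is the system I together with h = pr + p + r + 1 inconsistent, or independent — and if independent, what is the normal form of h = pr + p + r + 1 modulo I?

pr + p + r + 1 lies in I (it reduces to 0).

First compute the reduced Gröbner basis of I by Buchberger's algorithm.
f_1 = p + 1, LT = p.
f_2 = r, LT = r.

The S-polynomials (S(f_1,f_2)) all reduce to 0 modulo the current basis, so we have a Gröbner basis.
Inter-reduce: drop elements whose leading term is divisible by another's, tail-reduce, and make monic.
Reduced Gröbner basis: {p + 1, r}.
Label its elements g_1 = p + 1, g_2 = r.

Reduce h = pr + p + r + 1 modulo G:
  leading term pr: subtract (r)·g_1 from pr + p + r + 1 → p + 1
  leading term p: subtract (1)·g_1 from p + 1 → 0
  normal form = 0.
Since the normal form is 0, h ∈ I.

Ideal membership is decidable via reduction modulo a Gröbner basis.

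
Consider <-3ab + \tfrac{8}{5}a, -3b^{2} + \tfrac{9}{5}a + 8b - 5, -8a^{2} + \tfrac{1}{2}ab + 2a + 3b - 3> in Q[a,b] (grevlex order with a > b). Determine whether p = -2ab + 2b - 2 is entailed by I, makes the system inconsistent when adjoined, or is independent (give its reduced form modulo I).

-2ab + 2b - 2 lies in I (it reduces to 0).

First compute the reduced Gröbner basis of I by Buchberger's algorithm.
f_1 = -3ab + \tfrac{8}{5}a, LT = ab.
f_2 = -3b^{2} + \tfrac{9}{5}a + 8b - 5, LT = b^{2}.
f_3 = -8a^{2} + \tfrac{1}{2}ab + 2a + 3b - 3, LT = a^{2}.

S(f_1,f_2): lcm = ab^{2}. S = \tfrac{3}{5}a^{2} + \tfrac{32}{15}ab - \tfrac{5}{3}a.
  leading term a^{2}: subtract (-\tfrac{3}{40})·f_3 from \tfrac{3}{5}a^{2} + \tfrac{32}{15}ab - \tfrac{5}{3}a → \tfrac{521}{240}ab - \tfrac{91}{60}a + \tfrac{9}{40}b - \tfrac{9}{40}
  leading term ab: subtract (-\tfrac{521}{720})·f_1 from \tfrac{521}{240}ab - \tfrac{91}{60}a + \tfrac{9}{40}b - \tfrac{9}{40} → -\tfrac{323}{900}a + \tfrac{9}{40}b - \tfrac{9}{40}
  leading term a: no divisor's leading term divides it; move -\tfrac{323}{900}a to the remainder.
  leading term b: no divisor's leading term divides it; move \tfrac{9}{40}b to the remainder.
  leading term 1: no divisor's leading term divides it; move -\tfrac{9}{40} to the remainder.
  remainder -\tfrac{323}{900}a + \tfrac{9}{40}b - \tfrac{9}{40} ≠ 0; add h_4 = -\tfrac{323}{900}a + \tfrac{9}{40}b - \tfrac{9}{40} to the basis.

S(f_1,f_3): lcm = a^{2}b. S = \tfrac{1}{16}ab^{2} - \tfrac{8}{15}a^{2} + \tfrac{1}{4}ab + \tfrac{3}{8}b^{2} - \tfrac{3}{8}b.
  leading term ab^{2}: subtract (-\tfrac{1}{48}b)·f_1 from \tfrac{1}{16}ab^{2} - \tfrac{8}{15}a^{2} + \tfrac{1}{4}ab + \tfrac{3}{8}b^{2} - \tfrac{3}{8}b → -\tfrac{8}{15}a^{2} + \tfrac{17}{60}ab + \tfrac{3}{8}b^{2} - \tfrac{3}{8}b
  leading term a^{2}: subtract (\tfrac{1}{15})·f_3 from -\tfrac{8}{15}a^{2} + \tfrac{17}{60}ab + \tfrac{3}{8}b^{2} - \tfrac{3}{8}b → \tfrac{1}{4}ab + \tfrac{3}{8}b^{2} - \tfrac{2}{15}a - \tfrac{23}{40}b + \tfrac{1}{5}
  leading term ab: subtract (-\tfrac{1}{12})·f_1 from \tfrac{1}{4}ab + \tfrac{3}{8}b^{2} - \tfrac{2}{15}a - \tfrac{23}{40}b + \tfrac{1}{5} → \tfrac{3}{8}b^{2} - \tfrac{23}{40}b + \tfrac{1}{5}
  leading term b^{2}: subtract (-\tfrac{1}{8})·f_2 from \tfrac{3}{8}b^{2} - \tfrac{23}{40}b + \tfrac{1}{5} → \tfrac{9}{40}a + \tfrac{17}{40}b - \tfrac{17}{40}
  leading term a: subtract (-\tfrac{405}{646})·h_4 from \tfrac{9}{40}a + \tfrac{17}{40}b - \tfrac{17}{40} → \tfrac{14627}{25840}b - \tfrac{14627}{25840}
  leading term b: no divisor's leading term divides it; move \tfrac{14627}{25840}b to the remainder.
  leading term 1: no divisor's leading term divides it; move -\tfrac{14627}{25840} to the remainder.
  remainder \tfrac{14627}{25840}b - \tfrac{14627}{25840} ≠ 0; add h_5 = \tfrac{14627}{25840}b - \tfrac{14627}{25840} to the basis.

The other S-polynomials (S(f_2,f_3), S(f_1,h_4), S(f_2,h_4), S(f_3,h_4), S(f_1,h_5), S(f_2,h_5), S(f_3,h_5), S(h_4,h_5)) all reduce to 0 modulo the current basis, so we have a Gröbner basis.
Inter-reduce: drop elements whose leading term is divisible by another's, tail-reduce, and make monic.
Reduced Gröbner basis: {a, b - 1}.
Label its elements g_1 = a, g_2 = b - 1.

Reduce p = -2ab + 2b - 2 modulo G:
  leading term ab: subtract (-2b)·g_1 from -2ab + 2b - 2 → 2b - 2
  leading term b: subtract (2)·g_2 from 2b - 2 → 0
  normal form = 0.
Since the normal form is 0, p ∈ I.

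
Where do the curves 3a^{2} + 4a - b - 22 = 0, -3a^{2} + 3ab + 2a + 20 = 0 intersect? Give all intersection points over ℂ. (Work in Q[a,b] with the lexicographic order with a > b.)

{(1/3, -61/3), (-10/3, -2), (2, -2)}

Compute a lex Gröbner basis by Buchberger's algorithm.
f_1 = 3a^{2} + 4a - b - 22, LT = a^{2}.
f_2 = -3a^{2} + 3ab + 2a + 20, LT = a^{2}.

S(f_1,f_2): lcm = a^{2}. S = ab + 2a - \tfrac{1}{3}b - \tfrac{2}{3}.
  reduce S modulo (f_1, f_2):
  remainder ab + 2a - \tfrac{1}{3}b - \tfrac{2}{3} ≠ 0; add h_3 = ab + 2a - \tfrac{1}{3}b - \tfrac{2}{3} to the basis.

S(f_1,h_3): lcm = a^{2}b. S = -2a^{2} + \tfrac{5}{3}ab + \tfrac{2}{3}a - \tfrac{1}{3}b^{2} - \tfrac{22}{3}b.
  reduce S modulo (f_1, f_2, h_3):
  remainder -\tfrac{1}{3}b^{2} - \tfrac{67}{9}b - \tfrac{122}{9} ≠ 0; add h_4 = -\tfrac{1}{3}b^{2} - \tfrac{67}{9}b - \tfrac{122}{9} to the basis.

The other S-polynomials (S(f_2,h_3), S(f_1,h_4), S(f_2,h_4), S(h_3,h_4)) all reduce to 0 modulo the current basis, so we have a Gröbner basis.
Inter-reduce: drop elements whose leading term is divisible by another's, tail-reduce, and make monic.
Reduced Gröbner basis: {a^{2} + \tfrac{4}{3}a - \tfrac{1}{3}b - \tfrac{22}{3}, ab + 2a - \tfrac{1}{3}b - \tfrac{2}{3}, b^{2} + \tfrac{67}{3}b + \tfrac{122}{3}}.

The lex basis is triangular: the last element involves only b. Solving b^{2} + \tfrac{67}{3}b + \tfrac{122}{3} = 0 gives b ∈ {-61/3, -2}; substituting each value into the earlier elements determines the remaining variables.
  b = -61/3: the earlier basis elements become a^{2} + \tfrac{4}{3}a - \tfrac{5}{9} = 0; -\tfrac{55}{3}a + \tfrac{55}{9} = 0, giving a = 1/3 — point (1/3, -61/3).
  b = -2: the earlier basis element becomes a^{2} + \tfrac{4}{3}a - \tfrac{20}{3} = 0, giving a = -10/3, 2 — points (-10/3, -2), (2, -2).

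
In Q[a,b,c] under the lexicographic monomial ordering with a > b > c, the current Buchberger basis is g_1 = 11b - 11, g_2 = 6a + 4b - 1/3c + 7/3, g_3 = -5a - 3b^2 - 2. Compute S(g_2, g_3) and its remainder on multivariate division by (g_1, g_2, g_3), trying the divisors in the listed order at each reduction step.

lcm(LM(g_2), LM(g_3)) = a.
S = (lcm/LT(g_2))·g_2 − (lcm/LT(g_3))·g_3 = -3/5b^2 + 2/3b - 1/18c - 1/90.
Reduce S modulo (g_1, g_2, g_3) in that order:
  leading term b^2: subtract (-3/55b)·g_1 from -3/5b^2 + 2/3b - 1/18c - 1/90 → 1/15b - 1/18c - 1/90
  leading term b: subtract (1/165)·g_1 from 1/15b - 1/18c - 1/90 → -1/18c + 1/18
  leading term c: no divisor's leading term divides it; move -1/18c to the remainder.
  leading term 1: no divisor's leading term divides it; move 1/18 to the remainder.
The remainder -1/18c + 1/18 is nonzero, so it would be added as the next basis element.
This is the inner loop of Buchberger's algorithm — each nonzero remainder becomes a new basis element.

S(g_2, g_3) = -3/5b^2 + 2/3b - 1/18c - 1/90; remainder on division = -1/18c + 1/18.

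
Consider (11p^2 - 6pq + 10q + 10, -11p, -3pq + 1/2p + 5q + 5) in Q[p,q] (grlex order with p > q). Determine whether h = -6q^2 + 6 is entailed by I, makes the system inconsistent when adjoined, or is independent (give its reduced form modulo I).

First compute the reduced Gröbner basis of I by Buchberger's algorithm.
f_1 = 11p^2 - 6pq + 10q + 10, LT = p^2.
f_2 = -11p, LT = p.
f_3 = -3pq + 1/2p + 5q + 5, LT = pq.

S(f_1,f_2): lcm = p^2. S = -6/11pq + 10/11q + 10/11.
  leading term pq: subtract (6/121q)·f_2 from -6/11pq + 10/11q + 10/11 → 10/11q + 10/11
  leading term q: no divisor's leading term divides it; move 10/11q to the remainder.
  leading term 1: no divisor's leading term divides it; move 10/11 to the remainder.
  remainder 10/11q + 10/11 ≠ 0; add k_4 = 10/11q + 10/11 to the basis.

S(f_1,f_3): lcm = p^2q. S = -6/11pq^2 + 1/6p^2 + 5/3pq + 10/11q^2 + 5/3p + 10/11q.
  leading term pq^2: subtract (6/121q^2)·f_2 from -6/11pq^2 + 1/6p^2 + 5/3pq + 10/11q^2 + 5/3p + 10/11q → 1/6p^2 + 5/3pq + 10/11q^2 + 5/3p + 10/11q
  leading term p^2: subtract (1/66)·f_1 from 1/6p^2 + 5/3pq + 10/11q^2 + 5/3p + 10/11q → 58/33pq + 10/11q^2 + 5/3p + 25/33q - 5/33
  leading term pq: subtract (-58/363q)·f_2 from 58/33pq + 10/11q^2 + 5/3p + 25/33q - 5/33 → 10/11q^2 + 5/3p + 25/33q - 5/33
  leading term q^2: subtract (q)·k_4 from 10/11q^2 + 5/3p + 25/33q - 5/33 → 5/3p - 5/33q - 5/33
  leading term p: subtract (-5/33)·f_2 from 5/3p - 5/33q - 5/33 → -5/33q - 5/33
  leading term q: subtract (-1/6)·k_4 from -5/33q - 5/33 → 0
  remainder 0.

S(f_2,f_3): lcm = pq. S = 1/6p + 5/3q + 5/3.
  leading term p: subtract (-1/66)·f_2 from 1/6p + 5/3q + 5/3 → 5/3q + 5/3
  leading term q: subtract (11/6)·k_4 from 5/3q + 5/3 → 0
  remainder 0.

S(f_1,k_4): leading monomials are coprime, so the S-polynomial reduces to 0 (Buchberger's first criterion).
S(f_2,k_4): leading monomials are coprime, so the S-polynomial reduces to 0 (Buchberger's first criterion).
S(f_3,k_4): lcm = pq. S = -7/6p - 5/3q - 5/3.
  leading term p: subtract (7/66)·f_2 from -7/6p - 5/3q - 5/3 → -5/3q - 5/3
  leading term q: subtract (-11/6)·k_4 from -5/3q - 5/3 → 0
  remainder 0.

Every S-polynomial of the final basis reduces to 0, so we have a Gröbner basis.
Inter-reduce: drop elements whose leading term is divisible by another's, tail-reduce, and make monic.
Reduced Gröbner basis: {p, q + 1}.
Label its elements g_1 = p, g_2 = q + 1.

Reduce h = -6q^2 + 6 modulo G:
  leading term q^2: subtract (-6q)·g_2 from -6q^2 + 6 → 6q + 6
  leading term q: subtract (6)·g_2 from 6q + 6 → 0
  normal form = 0.
Since the normal form is 0, h ∈ I.

The remainder on division by a Gröbner basis is unique — it is the normal form.

-6q^2 + 6 lies in I (it reduces to 0).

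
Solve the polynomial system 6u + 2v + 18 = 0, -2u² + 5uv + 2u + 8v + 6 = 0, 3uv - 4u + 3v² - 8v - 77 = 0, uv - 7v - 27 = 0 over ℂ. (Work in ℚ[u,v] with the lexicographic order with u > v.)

{(-2, -3)}

Compute a lex Gröbner basis by Buchberger's algorithm.
f_1 = 6u + 2v + 18, LT = u.
f_2 = -2u² + 5uv + 2u + 8v + 6, LT = u².
f_3 = 3uv - 4u + 3v² - 8v - 77, LT = uv.
f_4 = uv - 7v - 27, LT = uv.

S(f_1,f_2): lcm = u². S = 17/6uv + 4u + 4v + 3.
  leading term uv: subtract (17/36v)·f_1 from 17/6uv + 4u + 4v + 3 → 4u - 17/18v² - 9/2v + 3
  leading term u: subtract (⅔)·f_1 from 4u - 17/18v² - 9/2v + 3 → -17/18v² - 35/6v - 9
  leading term v²: no divisor's leading term divides it; move -17/18v² to the remainder.
  leading term v: no divisor's leading term divides it; move -35/6v to the remainder.
  leading term 1: no divisor's leading term divides it; move -9 to the remainder.
  remainder -17/18v² - 35/6v - 9 ≠ 0; add h_5 = -17/18v² - 35/6v - 9 to the basis.

S(f_1,f_3): lcm = uv. S = 4/3u - ⅔v² + 17/3v + 77/3.
  leading term u: subtract (2/9)·f_1 from 4/3u - ⅔v² + 17/3v + 77/3 → -⅔v² + 47/9v + 65/3
  leading term v²: subtract (12/17)·h_5 from -⅔v² + 47/9v + 65/3 → 1429/153v + 1429/51
  leading term v: no divisor's leading term divides it; move 1429/153v to the remainder.
  leading term 1: no divisor's leading term divides it; move 1429/51 to the remainder.
  remainder 1429/153v + 1429/51 ≠ 0; add h_6 = 1429/153v + 1429/51 to the basis.

S(f_1,f_4): lcm = uv. S = ⅓v² + 10v + 27.
  leading term v²: subtract (-6/17)·h_5 from ⅓v² + 10v + 27 → 135/17v + 405/17
  leading term v: subtract (1215/1429)·h_6 from 135/17v + 405/17 → 0
  remainder 0.

S(f_2,f_3): lcm = u²v. S = 4/3u² - 7/2uv² + 5/3uv + 77/3u - 4v² - 3v.
  leading term u²: subtract (2/9u)·f_1 from 4/3u² - 7/2uv² + 5/3uv + 77/3u - 4v² - 3v → -7/2uv² + 11/9uv + 65/3u - 4v² - 3v
  leading term uv²: subtract (-7/12v²)·f_1 from -7/2uv² + 11/9uv + 65/3u - 4v² - 3v → 11/9uv + 65/3u + 7/6v³ + 13/2v² - 3v
  leading term uv: subtract (11/54v)·f_1 from 11/9uv + 65/3u + 7/6v³ + 13/2v² - 3v → 65/3u + 7/6v³ + 329/54v² - 20/3v
  leading term u: subtract (65/18)·f_1 from 65/3u + 7/6v³ + 329/54v² - 20/3v → 7/6v³ + 329/54v² - 125/9v - 65
  leading term v³: subtract (-21/17v)·h_5 from 7/6v³ + 329/54v² - 125/9v - 65 → -511/459v² - 3826/153v - 65
  leading term v²: subtract (1022/867)·h_5 from -511/459v² - 3826/153v - 65 → -15719/867v - 15719/289
  leading term v: subtract (-33/17)·h_6 from -15719/867v - 15719/289 → 0
  remainder 0.

S(f_2,f_4): lcm = u²v. S = -5/2uv² + 6uv + 27u - 4v² - 3v.
  leading term uv²: subtract (-5/12v²)·f_1 from -5/2uv² + 6uv + 27u - 4v² - 3v → 6uv + 27u + ⅚v³ + 7/2v² - 3v
  leading term uv: subtract (v)·f_1 from 6uv + 27u + ⅚v³ + 7/2v² - 3v → 27u + ⅚v³ + 3/2v² - 21v
  leading term u: subtract (9/2)·f_1 from 27u + ⅚v³ + 3/2v² - 21v → ⅚v³ + 3/2v² - 30v - 81
  leading term v³: subtract (-15/17v)·h_5 from ⅚v³ + 3/2v² - 30v - 81 → -62/17v² - 645/17v - 81
  leading term v²: subtract (1116/289)·h_5 from -62/17v² - 645/17v - 81 → -4455/289v - 13365/289
  leading term v: subtract (-40095/24293)·h_6 from -4455/289v - 13365/289 → 0
  remainder 0.

S(f_3,f_4): lcm = uv. S = -4/3u + v² + 13/3v + 4/3.
  leading term u: subtract (-2/9)·f_1 from -4/3u + v² + 13/3v + 4/3 → v² + 43/9v + 16/3
  leading term v²: subtract (-18/17)·h_5 from v² + 43/9v + 16/3 → -214/153v - 214/51
  leading term v: subtract (-214/1429)·h_6 from -214/153v - 214/51 → 0
  remainder 0.

S(f_1,h_5): leading monomials are coprime, so the S-polynomial reduces to 0 (Buchberger's first criterion).
S(f_2,h_5): leading monomials are coprime, so the S-polynomial reduces to 0 (Buchberger's first criterion).
S(f_3,h_5): lcm = uv². S = -383/51uv - 162/17u + v³ - 8/3v² - 77/3v.
  leading term uv: subtract (-383/306v)·f_1 from -383/51uv - 162/17u + v³ - 8/3v² - 77/3v → -162/17u + v³ - 25/153v² - 160/51v
  leading term u: subtract (-27/17)·f_1 from -162/17u + v³ - 25/153v² - 160/51v → v³ - 25/153v² + 2/51v + 486/17
  leading term v³: subtract (-18/17v)·h_5 from v³ - 25/153v² + 2/51v + 486/17 → -970/153v² - 484/51v + 486/17
  leading term v²: subtract (1940/289)·h_5 from -970/153v² - 484/51v + 486/17 → 8574/289v + 25722/289
  leading term v: subtract (54/17)·h_6 from 8574/289v + 25722/289 → 0
  remainder 0.

S(f_4,h_5): lcm = uv². S = -105/17uv - 162/17u - 7v² - 27v.
  leading term uv: subtract (-35/34v)·f_1 from -105/17uv - 162/17u - 7v² - 27v → -162/17u - 84/17v² - 144/17v
  leading term u: subtract (-27/17)·f_1 from -162/17u - 84/17v² - 144/17v → -84/17v² - 90/17v + 486/17
  leading term v²: subtract (1512/289)·h_5 from -84/17v² - 90/17v + 486/17 → 7290/289v + 21870/289
  leading term v: subtract (65610/24293)·h_6 from 7290/289v + 21870/289 → 0
  remainder 0.

S(f_1,h_6): leading monomials are coprime, so the S-polynomial reduces to 0 (Buchberger's first criterion).
S(f_2,h_6): leading monomials are coprime, so the S-polynomial reduces to 0 (Buchberger's first criterion).
S(f_3,h_6): lcm = uv. S = -13/3u + v² - 8/3v - 77/3.
  leading term u: subtract (-13/18)·f_1 from -13/3u + v² - 8/3v - 77/3 → v² - 11/9v - 38/3
  leading term v²: subtract (-18/17)·h_5 from v² - 11/9v - 38/3 → -1132/153v - 1132/51
  leading term v: subtract (-1132/1429)·h_6 from -1132/153v - 1132/51 → 0
  remainder 0.

S(f_4,h_6): lcm = uv. S = -3u - 7v - 27.
  leading term u: subtract (-½)·f_1 from -3u - 7v - 27 → -6v - 18
  leading term v: subtract (-918/1429)·h_6 from -6v - 18 → 0
  remainder 0.

S(h_5,h_6): lcm = v². S = 54/17v + 162/17.
  leading term v: subtract (486/1429)·h_6 from 54/17v + 162/17 → 0
  remainder 0.

Every S-polynomial of the final basis reduces to 0, so we have a Gröbner basis.
Inter-reduce: drop elements whose leading term is divisible by another's, tail-reduce, and make monic.
Reduced Gröbner basis: {u + 2, v + 3}.

The lex basis is triangular: the last element involves only v. Solving v + 3 = 0 gives v ∈ {-3}; substituting each value into the earlier elements determines the remaining variables.
  v = -3: the earlier basis element becomes u + 2 = 0, giving u = -2 — point (-2, -3).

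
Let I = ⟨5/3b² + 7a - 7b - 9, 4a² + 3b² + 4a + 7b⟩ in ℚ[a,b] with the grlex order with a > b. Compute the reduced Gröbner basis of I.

f_1 = 5/3b² + 7a - 7b - 9, LT = b².
f_2 = 4a² + 3b² + 4a + 7b, LT = a².

The S-polynomials (S(f_1,f_2)) all reduce to 0 modulo the current basis, so we have a Gröbner basis.

G = {a² - 43/20a + 49/10b + 81/20, b² + 21/5a - 21/5b - 27/5}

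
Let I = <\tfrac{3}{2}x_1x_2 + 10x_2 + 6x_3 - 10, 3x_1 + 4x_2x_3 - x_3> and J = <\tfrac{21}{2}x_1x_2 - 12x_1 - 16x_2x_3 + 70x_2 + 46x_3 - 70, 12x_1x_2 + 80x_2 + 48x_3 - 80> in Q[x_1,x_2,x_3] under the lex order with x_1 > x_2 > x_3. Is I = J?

Equality of ideals is decidable: compute both reduced Gröbner bases (unique for the ordering) and check whether they agree.
Buchberger on the first generating set:
f_1 = \tfrac{3}{2}x_1x_2 + 10x_2 + 6x_3 - 10, LT = x_1x_2.
f_2 = 3x_1 + 4x_2x_3 - x_3, LT = x_1.

S(f_1,f_2): lcm = x_1x_2. S = -\tfrac{4}{3}x_2^{2}x_3 + \tfrac{1}{3}x_2x_3 + \tfrac{20}{3}x_2 + 4x_3 - \tfrac{20}{3}.
  leading term x_2^{2}x_3: no divisor's leading term divides it; move -\tfrac{4}{3}x_2^{2}x_3 to the remainder.
  leading term x_2x_3: no divisor's leading term divides it; move \tfrac{1}{3}x_2x_3 to the remainder.
  leading term x_2: no divisor's leading term divides it; move \tfrac{20}{3}x_2 to the remainder.
  leading term x_3: no divisor's leading term divides it; move 4x_3 to the remainder.
  leading term 1: no divisor's leading term divides it; move -\tfrac{20}{3} to the remainder.
  remainder -\tfrac{4}{3}x_2^{2}x_3 + \tfrac{1}{3}x_2x_3 + \tfrac{20}{3}x_2 + 4x_3 - \tfrac{20}{3} ≠ 0; add g_3 = -\tfrac{4}{3}x_2^{2}x_3 + \tfrac{1}{3}x_2x_3 + \tfrac{20}{3}x_2 + 4x_3 - \tfrac{20}{3} to the basis.

The other S-polynomials (S(f_1,g_3), S(f_2,g_3)) all reduce to 0 modulo the current basis, so we have a Gröbner basis.
Inter-reduce: drop elements whose leading term is divisible by another's, tail-reduce, and make monic.
Reduced Gröbner basis: {x_1 + \tfrac{4}{3}x_2x_3 - \tfrac{1}{3}x_3, x_2^{2}x_3 - \tfrac{1}{4}x_2x_3 - 5x_2 - 3x_3 + 5}.

Buchberger on the second generating set:
h_1 = \tfrac{21}{2}x_1x_2 - 12x_1 - 16x_2x_3 + 70x_2 + 46x_3 - 70, LT = x_1x_2.
h_2 = 12x_1x_2 + 80x_2 + 48x_3 - 80, LT = x_1x_2.

S(h_1,h_2): lcm = x_1x_2. S = -\tfrac{8}{7}x_1 - \tfrac{32}{21}x_2x_3 + \tfrac{8}{21}x_3.
  leading term x_1: no divisor's leading term divides it; move -\tfrac{8}{7}x_1 to the remainder.
  leading term x_2x_3: no divisor's leading term divides it; move -\tfrac{32}{21}x_2x_3 to the remainder.
  leading term x_3: no divisor's leading term divides it; move \tfrac{8}{21}x_3 to the remainder.
  remainder -\tfrac{8}{7}x_1 - \tfrac{32}{21}x_2x_3 + \tfrac{8}{21}x_3 ≠ 0; add k_3 = -\tfrac{8}{7}x_1 - \tfrac{32}{21}x_2x_3 + \tfrac{8}{21}x_3 to the basis.

S(h_1,k_3): lcm = x_1x_2. S = -\tfrac{8}{7}x_1 - \tfrac{4}{3}x_2^{2}x_3 - \tfrac{25}{21}x_2x_3 + \tfrac{20}{3}x_2 + \tfrac{92}{21}x_3 - \tfrac{20}{3}.
  leading term x_1: subtract (1)·k_3 from -\tfrac{8}{7}x_1 - \tfrac{4}{3}x_2^{2}x_3 - \tfrac{25}{21}x_2x_3 + \tfrac{20}{3}x_2 + \tfrac{92}{21}x_3 - \tfrac{20}{3} → -\tfrac{4}{3}x_2^{2}x_3 + \tfrac{1}{3}x_2x_3 + \tfrac{20}{3}x_2 + 4x_3 - \tfrac{20}{3}
  leading term x_2^{2}x_3: no divisor's leading term divides it; move -\tfrac{4}{3}x_2^{2}x_3 to the remainder.
  leading term x_2x_3: no divisor's leading term divides it; move \tfrac{1}{3}x_2x_3 to the remainder.
  leading term x_2: no divisor's leading term divides it; move \tfrac{20}{3}x_2 to the remainder.
  leading term x_3: no divisor's leading term divides it; move 4x_3 to the remainder.
  leading term 1: no divisor's leading term divides it; move -\tfrac{20}{3} to the remainder.
  remainder -\tfrac{4}{3}x_2^{2}x_3 + \tfrac{1}{3}x_2x_3 + \tfrac{20}{3}x_2 + 4x_3 - \tfrac{20}{3} ≠ 0; add k_4 = -\tfrac{4}{3}x_2^{2}x_3 + \tfrac{1}{3}x_2x_3 + \tfrac{20}{3}x_2 + 4x_3 - \tfrac{20}{3} to the basis.

The other S-polynomials (S(h_2,k_3), S(h_1,k_4), S(h_2,k_4), S(k_3,k_4)) all reduce to 0 modulo the current basis, so we have a Gröbner basis.
Inter-reduce: drop elements whose leading term is divisible by another's, tail-reduce, and make monic.
Reduced Gröbner basis: {x_1 + \tfrac{4}{3}x_2x_3 - \tfrac{1}{3}x_3, x_2^{2}x_3 - \tfrac{1}{4}x_2x_3 - 5x_2 - 3x_3 + 5}.

Same reduced basis, so the two generating sets span the same ideal.
The same test decides containment: I ⊆ J iff every generator of I reduces to 0 modulo a Gröbner basis of J.

Yes, the ideals are equal.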